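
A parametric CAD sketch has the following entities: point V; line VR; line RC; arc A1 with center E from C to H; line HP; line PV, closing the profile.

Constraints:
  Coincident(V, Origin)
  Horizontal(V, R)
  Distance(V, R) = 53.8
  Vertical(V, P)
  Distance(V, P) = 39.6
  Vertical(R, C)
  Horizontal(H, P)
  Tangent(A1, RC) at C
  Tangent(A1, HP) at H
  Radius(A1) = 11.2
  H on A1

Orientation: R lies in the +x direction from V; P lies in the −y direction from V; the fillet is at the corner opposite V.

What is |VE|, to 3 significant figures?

51.2

V is at the origin; V and R share the same y with |VR| = 53.8 and R on the +x side, so R = (53.8, 0.00). VP is vertical with |VP| = 39.6 and P on the −y side, so P = (0.00, -39.6). The virtual corner opposite V is at (53.8, -39.6). A1 meets RC tangentially, so EC is at right angles to RC and the tangent condition forces EH to be normal to HP, with radius 11.2, so the center E sits 11.2 in from both sides at E = (42.6, -28.4). Then |VE| = |E − V| = 51.2.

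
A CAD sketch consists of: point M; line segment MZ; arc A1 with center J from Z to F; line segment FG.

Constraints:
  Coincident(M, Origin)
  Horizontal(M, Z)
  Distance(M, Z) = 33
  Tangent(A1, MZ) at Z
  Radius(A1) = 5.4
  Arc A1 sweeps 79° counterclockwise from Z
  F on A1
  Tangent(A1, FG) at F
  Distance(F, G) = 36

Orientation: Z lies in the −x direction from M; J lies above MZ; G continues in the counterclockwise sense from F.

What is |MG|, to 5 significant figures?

44.840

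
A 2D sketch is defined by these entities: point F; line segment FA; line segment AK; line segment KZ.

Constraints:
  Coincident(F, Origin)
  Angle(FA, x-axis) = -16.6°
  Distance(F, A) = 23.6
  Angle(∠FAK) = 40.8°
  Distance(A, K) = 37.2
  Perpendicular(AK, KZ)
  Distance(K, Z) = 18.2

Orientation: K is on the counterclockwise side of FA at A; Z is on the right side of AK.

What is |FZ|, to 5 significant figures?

38.784

∠FAK = 40.8°, so AK runs at -16.6° + (180° − 40.8°) = 122.60° from the x-axis; with |AK| = 37.2, K = A + 37.2·(cos 122.60°, sin 122.60°) = (2.5741, 24.597). AK is perpendicular to KZ; with |KZ| = 18.2 on the right of AK, Z = K + 18.2·(0.84245, 0.53877) = (17.907, 34.403). Then |FZ| = |Z − F| = 38.784.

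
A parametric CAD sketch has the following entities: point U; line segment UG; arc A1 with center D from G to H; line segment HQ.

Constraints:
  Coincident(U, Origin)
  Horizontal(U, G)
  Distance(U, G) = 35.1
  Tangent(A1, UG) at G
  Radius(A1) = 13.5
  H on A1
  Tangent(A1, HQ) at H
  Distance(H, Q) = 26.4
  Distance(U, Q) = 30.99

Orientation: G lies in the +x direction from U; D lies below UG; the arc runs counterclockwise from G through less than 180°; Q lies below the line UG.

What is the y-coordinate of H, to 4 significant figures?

-6.615

Checks: U.y = 0.00, G.y = 0.00 ✓; |DH| = 13.50 ✓; ∠(DH, HQ) = 90.00° ✓; |HQ| = 26.40 ✓; |UQ| = 30.99 ✓.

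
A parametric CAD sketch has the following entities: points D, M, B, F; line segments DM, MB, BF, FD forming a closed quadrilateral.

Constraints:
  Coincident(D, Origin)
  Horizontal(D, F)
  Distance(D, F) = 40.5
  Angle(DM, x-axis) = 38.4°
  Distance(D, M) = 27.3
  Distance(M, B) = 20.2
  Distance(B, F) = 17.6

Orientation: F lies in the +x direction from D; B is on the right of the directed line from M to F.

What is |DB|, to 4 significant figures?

23.40

D is at the origin; DF is horizontal with |DF| = 40.5 and F in +x, so F = (40.5, 0). DM runs at 38.4° with |DM| = 27.3, so M = (21.39, 16.96). B is determined by |MB| = 20.2 and |BF| = 17.6 together: it lies at the intersection of circle(M, 20.2) and circle(F, 17.6). With |MF| = 25.55, the foot of the radical line on MF is 14.70 from M and the perpendicular offset is √(20.2² − 14.70²) = 13.86. Taking the right-of-MF solution: B = (23.19, -3.163).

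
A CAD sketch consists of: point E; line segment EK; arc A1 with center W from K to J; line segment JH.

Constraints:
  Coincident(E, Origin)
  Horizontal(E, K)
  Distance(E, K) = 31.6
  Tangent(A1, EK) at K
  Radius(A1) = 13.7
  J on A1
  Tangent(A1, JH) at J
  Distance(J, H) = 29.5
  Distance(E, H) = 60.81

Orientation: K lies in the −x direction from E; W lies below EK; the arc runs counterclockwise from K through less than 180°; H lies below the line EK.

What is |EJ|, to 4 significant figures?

47.78

E is at the origin; E and K share the same y with |EK| = 31.6 and K on the −x side, so K = (-31.60, 0.000). A1 meets EK tangentially, so WK is at right angles to EK, so W = K + (0, -13.7) = (-31.60, -13.70). Since WJ ⟂ JH (tangency), |WH| = √(13.7² + 29.5²) = 32.53 regardless of where J sits on A1. So H lies on both circle(E, 60.81) and circle(W, 32.53); the below-EK intersection is H = (-41.12, -44.80). J is the foot of the tangent from H: J = (-45.17, -15.58).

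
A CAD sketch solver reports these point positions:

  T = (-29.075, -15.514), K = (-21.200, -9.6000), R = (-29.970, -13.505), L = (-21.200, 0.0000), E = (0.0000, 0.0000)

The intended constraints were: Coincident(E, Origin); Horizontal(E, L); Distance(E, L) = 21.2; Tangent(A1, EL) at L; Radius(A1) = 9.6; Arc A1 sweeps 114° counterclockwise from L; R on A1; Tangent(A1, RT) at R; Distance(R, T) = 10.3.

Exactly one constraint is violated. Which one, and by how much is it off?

Distance(R, T) = 10.3 — off by 8.10.

E = (0.00, 0.00) ✓; E.y = 0.00, L.y = 0.00 ✓; |EL| = 21.20 ✓; ∠(KL, LE) = 90.00° ✓; |KL| = 9.600 ✓; bearing(K→R) − bearing(K→L) = 114.0° ✓; |KR| = 9.600 ✓; ∠(KR, RT) = 89.99° ✓; |RT| = 2.199 ✗.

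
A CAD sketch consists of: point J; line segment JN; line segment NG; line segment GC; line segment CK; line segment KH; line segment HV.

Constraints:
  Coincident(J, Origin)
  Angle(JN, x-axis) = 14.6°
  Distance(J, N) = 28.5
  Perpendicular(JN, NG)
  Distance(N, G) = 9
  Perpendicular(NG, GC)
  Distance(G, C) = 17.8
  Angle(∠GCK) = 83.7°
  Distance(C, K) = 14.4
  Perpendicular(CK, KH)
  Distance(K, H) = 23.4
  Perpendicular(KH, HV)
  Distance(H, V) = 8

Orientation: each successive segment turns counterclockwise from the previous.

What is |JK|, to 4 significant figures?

13.38

J is at the origin; JN runs at 14.6° with length 28.5, so N = (27.58, 7.184). The perpendicularity gives NG at right angles to JN, so NG runs at 104.6°; with |NG| = 9.0, G = (25.31, 15.89). NG is perpendicular to GC, so GC runs at -165.4°; with |GC| = 17.8, C = (8.086, 11.41). ∠GCK = 83.7° gives CK at -69.10° from the x-axis; with |CK| = 14.4, K = (13.22, -2.046). Then |JK| = |K − J| = 13.38.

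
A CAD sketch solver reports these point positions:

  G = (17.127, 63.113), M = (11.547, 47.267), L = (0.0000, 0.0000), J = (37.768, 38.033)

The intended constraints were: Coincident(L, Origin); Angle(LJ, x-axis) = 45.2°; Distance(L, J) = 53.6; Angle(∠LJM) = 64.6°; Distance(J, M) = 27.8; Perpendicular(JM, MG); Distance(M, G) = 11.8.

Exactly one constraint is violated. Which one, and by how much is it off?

Distance(M, G) = 11.8 — off by 5.00.

L = (0.00, 0.00) ✓; LJ at 45.20° ✓; |LJ| = 53.60 ✓; ∠LJM = 64.60° ✓; |JM| = 27.80 ✓; ∠(JM, MG) = 90.00° ✓; |MG| = 16.80 ✗.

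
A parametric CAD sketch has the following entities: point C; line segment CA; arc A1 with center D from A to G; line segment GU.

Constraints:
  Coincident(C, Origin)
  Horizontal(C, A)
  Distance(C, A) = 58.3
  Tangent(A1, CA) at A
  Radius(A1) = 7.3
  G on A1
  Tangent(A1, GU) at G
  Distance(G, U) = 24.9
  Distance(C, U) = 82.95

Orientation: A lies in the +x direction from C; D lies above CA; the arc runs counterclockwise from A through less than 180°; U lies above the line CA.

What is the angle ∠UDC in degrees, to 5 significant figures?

154.64°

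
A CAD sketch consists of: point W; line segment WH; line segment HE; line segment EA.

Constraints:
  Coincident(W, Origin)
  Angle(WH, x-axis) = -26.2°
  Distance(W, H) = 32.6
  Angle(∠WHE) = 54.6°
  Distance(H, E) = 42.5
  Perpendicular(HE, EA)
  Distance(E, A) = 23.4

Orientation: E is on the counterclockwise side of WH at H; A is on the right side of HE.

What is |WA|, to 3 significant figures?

55.3

∠WHE = 54.6°, so HE runs at -26.2° + (180° − 54.6°) = 99.2° from the x-axis; with |HE| = 42.5, E = H + 42.5·(cos 99.2°, sin 99.2°) = (22.5, 27.6). HE ⟂ EA; with |EA| = 23.4 on the right of HE, A = E + 23.4·(0.987, 0.160) = (45.6, 31.3). Then |WA| = |A − W| = 55.3.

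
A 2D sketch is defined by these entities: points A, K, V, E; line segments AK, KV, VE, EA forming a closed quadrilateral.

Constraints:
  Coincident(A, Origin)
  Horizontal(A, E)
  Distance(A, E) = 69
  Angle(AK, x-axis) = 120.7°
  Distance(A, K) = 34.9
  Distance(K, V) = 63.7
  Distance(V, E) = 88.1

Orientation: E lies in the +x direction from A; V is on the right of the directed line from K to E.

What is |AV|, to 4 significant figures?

35.72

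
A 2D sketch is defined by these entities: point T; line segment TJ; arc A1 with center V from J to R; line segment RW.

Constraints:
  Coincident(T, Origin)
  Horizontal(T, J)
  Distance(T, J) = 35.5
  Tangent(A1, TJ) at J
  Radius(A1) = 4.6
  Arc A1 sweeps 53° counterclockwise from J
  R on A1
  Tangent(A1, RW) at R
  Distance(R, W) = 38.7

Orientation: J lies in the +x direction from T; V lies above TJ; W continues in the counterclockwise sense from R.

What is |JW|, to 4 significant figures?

42.41

T is at the origin; TJ is horizontal with |TJ| = 35.5 and J on the +x side, so J = (35.50, 0.000). The tangent condition forces VJ to be normal to TJ, so V = J + (0, 4.6) = (35.50, 4.600). On A1, J sits at bearing -90° from V; a 53° counterclockwise sweep puts R at bearing -37°, so R = V + 4.6·(cos -37°, sin -37°) = (39.17, 1.832). The tangent condition forces VR to be normal to RW, so RW runs along (−sin -37°, cos -37°); with |RW| = 38.7, W = (62.46, 32.74). Then |JW| = |W − J| = 42.41.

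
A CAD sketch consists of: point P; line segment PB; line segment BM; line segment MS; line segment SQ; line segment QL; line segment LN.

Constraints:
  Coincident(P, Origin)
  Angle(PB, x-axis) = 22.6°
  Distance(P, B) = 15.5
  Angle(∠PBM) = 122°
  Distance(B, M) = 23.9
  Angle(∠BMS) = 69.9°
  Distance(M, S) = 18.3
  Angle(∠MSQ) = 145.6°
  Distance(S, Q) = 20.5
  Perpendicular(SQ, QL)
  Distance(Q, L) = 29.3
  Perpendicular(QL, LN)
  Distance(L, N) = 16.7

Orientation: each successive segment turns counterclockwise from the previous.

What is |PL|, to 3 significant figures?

11.2

P is at the origin; PB runs at 22.6° with length 15.5, so B = (14.3, 5.96). ∠PBM = 122.0° gives BM at 80.6° from the x-axis; with |BM| = 23.9, M = (18.2, 29.5). ∠BMS = 69.9° gives MS at -169° from the x-axis; with |MS| = 18.3, S = (0.231, 26.1). ∠MSQ = 145.6° gives SQ at -135° from the x-axis; with |SQ| = 20.5, Q = (-14.2, 11.6). The perpendicularity gives QL at right angles to SQ, so QL runs at -44.9°; with |QL| = 29.3, L = (6.52, -9.07). Then |PL| = |L − P| = 11.2.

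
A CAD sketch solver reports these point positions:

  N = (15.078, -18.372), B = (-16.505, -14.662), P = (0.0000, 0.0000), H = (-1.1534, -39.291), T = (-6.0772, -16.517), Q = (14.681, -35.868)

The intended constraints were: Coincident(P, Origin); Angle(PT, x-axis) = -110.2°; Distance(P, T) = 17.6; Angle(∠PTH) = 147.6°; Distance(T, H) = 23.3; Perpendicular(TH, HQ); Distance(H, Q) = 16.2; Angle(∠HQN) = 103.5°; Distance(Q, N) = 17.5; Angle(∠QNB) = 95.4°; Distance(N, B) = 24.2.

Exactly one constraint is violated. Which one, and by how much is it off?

Distance(N, B) = 24.2 — off by 7.60.

P = (0.00, 0.00) ✓; PT at -110.2° ✓; |PT| = 17.60 ✓; ∠PTH = 147.6° ✓; |TH| = 23.30 ✓; ∠(TH, HQ) = 90.00° ✓; |HQ| = 16.20 ✓; ∠HQN = 103.5° ✓; |QN| = 17.50 ✓; ∠QNB = 95.40° ✓; |NB| = 31.80 ✗.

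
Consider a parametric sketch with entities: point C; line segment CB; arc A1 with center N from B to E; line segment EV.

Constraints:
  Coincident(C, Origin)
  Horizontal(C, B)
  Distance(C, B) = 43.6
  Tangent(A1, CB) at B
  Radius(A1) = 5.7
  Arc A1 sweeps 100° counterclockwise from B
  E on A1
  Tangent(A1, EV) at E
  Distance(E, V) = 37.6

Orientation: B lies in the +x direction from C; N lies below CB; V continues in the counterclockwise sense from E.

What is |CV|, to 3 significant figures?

62.4

C is at the origin; C and B share the same y with |CB| = 43.6 and B on the +x side, so B = (43.6, 0.00). Tangency of A1 to CB means the radius NB is perpendicular to CB, so N = B + (0, -5.7) = (43.6, -5.70). On A1, B sits at bearing 90° from N; a 100° counterclockwise sweep puts E at bearing 190°, so E = N + 5.7·(cos 190°, sin 190°) = (38.0, -6.69). Since A1 is tangent to EV there, NE ⟂ EV, so EV runs along (−sin 190°, cos 190°); with |EV| = 37.6, V = (44.5, -43.7). Then |CV| = |V − C| = 62.4.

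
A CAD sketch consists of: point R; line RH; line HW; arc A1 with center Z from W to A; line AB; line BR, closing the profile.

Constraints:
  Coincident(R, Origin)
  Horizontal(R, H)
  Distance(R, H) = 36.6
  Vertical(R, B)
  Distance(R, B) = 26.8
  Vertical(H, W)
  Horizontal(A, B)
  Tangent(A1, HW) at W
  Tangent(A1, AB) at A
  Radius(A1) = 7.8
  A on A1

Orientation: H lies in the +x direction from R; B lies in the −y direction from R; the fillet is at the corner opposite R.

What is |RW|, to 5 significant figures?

41.238

R is at the origin; R and H share the same y with |RH| = 36.6 and H on the +x side, so H = (36.600, 0.0000). R and B share the same x with |RB| = 26.8 and B on the −y side, so B = (0.0000, -26.800). The virtual corner opposite R is at (36.600, -26.800). Tangency of A1 to HW means the radius ZW is perpendicular to HW and A1 meets AB tangentially, so ZA is at right angles to AB, with radius 7.8, so the center Z sits 7.8 in from both sides at Z = (28.800, -19.000). That places the tangent points at W = (36.600, -19.000) on HW and A = (28.800, -26.800) on AB. Then |RW| = |W − R| = 41.238.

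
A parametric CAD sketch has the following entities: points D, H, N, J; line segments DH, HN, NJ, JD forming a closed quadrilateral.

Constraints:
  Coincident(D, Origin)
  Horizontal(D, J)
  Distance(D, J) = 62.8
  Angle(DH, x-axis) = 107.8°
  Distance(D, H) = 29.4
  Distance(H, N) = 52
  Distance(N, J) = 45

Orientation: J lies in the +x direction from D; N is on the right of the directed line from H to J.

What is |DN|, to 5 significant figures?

25.247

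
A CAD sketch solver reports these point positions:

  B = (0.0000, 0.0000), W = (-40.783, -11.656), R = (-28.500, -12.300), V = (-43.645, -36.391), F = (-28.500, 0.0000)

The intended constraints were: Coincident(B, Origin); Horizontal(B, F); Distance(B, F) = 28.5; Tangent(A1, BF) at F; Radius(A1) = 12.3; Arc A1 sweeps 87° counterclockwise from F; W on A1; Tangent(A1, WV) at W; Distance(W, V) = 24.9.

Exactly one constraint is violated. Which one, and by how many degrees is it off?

Tangent(A1, WV) at W — off by 3.60°.

B = (0.00, 0.00) ✓; B.y = 0.00, F.y = 0.00 ✓; |BF| = 28.50 ✓; ∠(RF, FB) = 90.00° ✓; |RF| = 12.30 ✓; bearing(R→W) − bearing(R→F) = 87.00° ✓; |RW| = 12.30 ✓; ∠(RW, WV) = 93.60° ✗; |WV| = 24.90 ✓.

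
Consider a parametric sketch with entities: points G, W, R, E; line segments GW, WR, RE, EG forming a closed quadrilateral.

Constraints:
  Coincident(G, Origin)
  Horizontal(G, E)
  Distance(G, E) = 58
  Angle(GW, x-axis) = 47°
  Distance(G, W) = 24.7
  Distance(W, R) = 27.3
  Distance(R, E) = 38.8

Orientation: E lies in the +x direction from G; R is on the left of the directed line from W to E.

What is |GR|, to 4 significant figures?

51.73

Checks: |WR| = 27.30 ✓; |RE| = 38.80 ✓.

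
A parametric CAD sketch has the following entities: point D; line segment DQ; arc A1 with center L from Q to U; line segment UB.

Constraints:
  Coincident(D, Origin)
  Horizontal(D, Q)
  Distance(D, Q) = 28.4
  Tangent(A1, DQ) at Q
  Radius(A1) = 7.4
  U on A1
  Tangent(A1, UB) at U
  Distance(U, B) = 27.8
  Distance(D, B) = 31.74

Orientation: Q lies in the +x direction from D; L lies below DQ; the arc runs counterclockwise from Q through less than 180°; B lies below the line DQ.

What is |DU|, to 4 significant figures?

22.07

D is at the origin; DQ is horizontal with |DQ| = 28.4 and Q on the +x side, so Q = (28.40, 0.000). The tangent condition forces LQ to be normal to DQ, so L = Q + (0, -7.4) = (28.40, -7.400). Since LU ⟂ UB (tangency), |LB| = √(7.4² + 27.8²) = 28.77 regardless of where U sits on A1. So B lies on both circle(D, 31.74) and circle(L, 28.77); the below-DQ intersection is B = (10.53, -29.94). U is the foot of the tangent from B: U = (21.61, -4.449).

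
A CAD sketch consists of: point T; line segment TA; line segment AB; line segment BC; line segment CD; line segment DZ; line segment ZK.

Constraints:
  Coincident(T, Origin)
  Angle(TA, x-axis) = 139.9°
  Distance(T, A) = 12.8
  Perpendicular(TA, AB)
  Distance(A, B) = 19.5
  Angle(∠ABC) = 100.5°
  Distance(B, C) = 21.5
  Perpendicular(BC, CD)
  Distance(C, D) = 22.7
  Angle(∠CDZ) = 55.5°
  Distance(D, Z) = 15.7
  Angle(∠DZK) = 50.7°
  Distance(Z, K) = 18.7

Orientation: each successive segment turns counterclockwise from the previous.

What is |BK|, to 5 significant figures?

27.875

T is at the origin; TA runs at 139.9° with length 12.8, so A = (-9.7910, 8.2448). TA is perpendicular to AB, so AB runs at -130.10°; with |AB| = 19.5, B = (-22.351, -6.6712). ∠ABC = 100.5° gives BC at -50.600° from the x-axis; with |BC| = 21.5, C = (-8.7047, -23.285). BC is perpendicular to CD, so CD runs at 39.400°; with |CD| = 22.7, D = (8.8364, -8.8766). ∠CDZ = 55.5° gives DZ at 163.90° from the x-axis; with |DZ| = 15.7, Z = (-6.2479, -4.5227). ∠DZK = 50.7° gives ZK at -66.800° from the x-axis; with |ZK| = 18.7, K = (1.1188, -21.711). Then |BK| = |K − B| = 27.875.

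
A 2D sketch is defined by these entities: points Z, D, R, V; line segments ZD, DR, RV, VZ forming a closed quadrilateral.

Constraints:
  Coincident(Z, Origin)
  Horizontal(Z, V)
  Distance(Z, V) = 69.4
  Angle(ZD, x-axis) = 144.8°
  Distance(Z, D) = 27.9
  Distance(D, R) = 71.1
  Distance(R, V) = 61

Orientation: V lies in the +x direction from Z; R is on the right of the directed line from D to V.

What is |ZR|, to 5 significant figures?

44.812

Checks: |DR| = 71.10 ✓; |RV| = 61.00 ✓.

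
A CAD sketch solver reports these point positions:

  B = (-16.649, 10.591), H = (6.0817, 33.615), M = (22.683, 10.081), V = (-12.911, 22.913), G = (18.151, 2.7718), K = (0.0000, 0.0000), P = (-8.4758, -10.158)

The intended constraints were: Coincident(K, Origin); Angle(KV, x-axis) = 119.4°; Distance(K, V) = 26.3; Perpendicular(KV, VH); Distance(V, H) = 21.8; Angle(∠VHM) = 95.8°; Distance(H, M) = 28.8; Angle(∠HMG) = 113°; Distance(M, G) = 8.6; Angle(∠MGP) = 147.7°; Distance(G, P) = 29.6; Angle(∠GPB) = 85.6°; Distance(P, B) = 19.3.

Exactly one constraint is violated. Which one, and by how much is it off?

Distance(P, B) = 19.3 — off by 3.00.

K = (0.00, 0.00) ✓; KV at 119.4° ✓; |KV| = 26.30 ✓; ∠(KV, VH) = 90.00° ✓; |VH| = 21.80 ✓; ∠VHM = 95.80° ✓; |HM| = 28.80 ✓; ∠HMG = 113.0° ✓; |MG| = 8.600 ✓; ∠MGP = 147.7° ✓; |GP| = 29.60 ✓; ∠GPB = 85.60° ✓; |PB| = 22.30 ✗.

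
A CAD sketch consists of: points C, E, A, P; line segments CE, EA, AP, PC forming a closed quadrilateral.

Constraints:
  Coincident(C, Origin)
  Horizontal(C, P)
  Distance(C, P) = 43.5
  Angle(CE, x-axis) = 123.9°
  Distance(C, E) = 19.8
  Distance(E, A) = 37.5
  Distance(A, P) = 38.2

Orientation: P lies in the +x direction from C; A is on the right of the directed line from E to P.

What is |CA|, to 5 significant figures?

17.734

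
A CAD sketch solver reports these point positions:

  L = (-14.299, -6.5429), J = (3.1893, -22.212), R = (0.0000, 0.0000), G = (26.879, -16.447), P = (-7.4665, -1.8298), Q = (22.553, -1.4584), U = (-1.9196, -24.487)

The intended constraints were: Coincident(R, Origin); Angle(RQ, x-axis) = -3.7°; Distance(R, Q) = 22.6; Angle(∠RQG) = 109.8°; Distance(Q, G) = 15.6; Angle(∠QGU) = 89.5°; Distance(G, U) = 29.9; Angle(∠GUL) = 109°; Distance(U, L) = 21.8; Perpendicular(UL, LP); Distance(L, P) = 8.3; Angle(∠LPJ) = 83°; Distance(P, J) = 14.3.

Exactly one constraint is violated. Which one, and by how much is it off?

Distance(P, J) = 14.3 — off by 8.70.

R = (0.00, 0.00) ✓; RQ at -3.700° ✓; |RQ| = 22.60 ✓; ∠RQG = 109.8° ✓; |QG| = 15.60 ✓; ∠QGU = 89.50° ✓; |GU| = 29.90 ✓; ∠GUL = 109.0° ✓; |UL| = 21.80 ✓; ∠(UL, LP) = 90.00° ✓; |LP| = 8.300 ✓; ∠LPJ = 83.00° ✓; |PJ| = 23.00 ✗.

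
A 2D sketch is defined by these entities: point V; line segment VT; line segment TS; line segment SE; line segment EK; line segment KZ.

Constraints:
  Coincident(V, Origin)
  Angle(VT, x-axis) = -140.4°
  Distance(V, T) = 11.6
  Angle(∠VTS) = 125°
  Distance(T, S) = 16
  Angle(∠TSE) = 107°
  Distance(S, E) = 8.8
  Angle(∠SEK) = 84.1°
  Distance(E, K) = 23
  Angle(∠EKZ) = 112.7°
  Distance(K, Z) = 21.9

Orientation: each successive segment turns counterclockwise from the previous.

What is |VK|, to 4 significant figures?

4.269

∠TSE = 107.0° gives SE at -12.40° from the x-axis; with |SE| = 8.8, E = (0.9399, -25.23). ∠SEK = 84.1° gives EK at 83.50° from the x-axis; with |EK| = 23.0, K = (3.544, -2.380). Then |VK| = |K − V| = 4.269.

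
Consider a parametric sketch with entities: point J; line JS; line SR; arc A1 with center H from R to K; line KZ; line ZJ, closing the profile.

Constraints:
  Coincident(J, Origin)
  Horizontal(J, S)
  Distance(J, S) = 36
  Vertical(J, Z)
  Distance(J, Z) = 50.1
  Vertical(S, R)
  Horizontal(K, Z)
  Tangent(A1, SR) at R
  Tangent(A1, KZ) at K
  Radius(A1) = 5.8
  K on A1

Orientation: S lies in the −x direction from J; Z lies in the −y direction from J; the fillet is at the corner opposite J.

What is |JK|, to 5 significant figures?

58.498

J is at the origin; J and S share the same y with |JS| = 36.0 and S on the −x side, so S = (-36.000, 0.0000). JZ is vertical with |JZ| = 50.1 and Z on the −y side, so Z = (0.0000, -50.100). The virtual corner opposite J is at (-36.000, -50.100). A1 meets SR tangentially, so HR is at right angles to SR and the tangent condition forces HK to be normal to KZ, with radius 5.8, so the center H sits 5.8 in from both sides at H = (-30.200, -44.300). That places the tangent points at R = (-36.000, -44.300) on SR and K = (-30.200, -50.100) on KZ. Then |JK| = |K − J| = 58.498.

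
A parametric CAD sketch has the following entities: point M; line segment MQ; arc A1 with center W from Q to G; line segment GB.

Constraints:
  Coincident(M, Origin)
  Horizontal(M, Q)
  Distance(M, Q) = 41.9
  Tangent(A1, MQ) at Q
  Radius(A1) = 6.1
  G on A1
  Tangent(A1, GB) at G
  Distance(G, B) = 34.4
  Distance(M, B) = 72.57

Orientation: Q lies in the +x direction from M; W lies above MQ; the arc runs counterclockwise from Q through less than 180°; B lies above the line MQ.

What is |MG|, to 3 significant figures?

47.2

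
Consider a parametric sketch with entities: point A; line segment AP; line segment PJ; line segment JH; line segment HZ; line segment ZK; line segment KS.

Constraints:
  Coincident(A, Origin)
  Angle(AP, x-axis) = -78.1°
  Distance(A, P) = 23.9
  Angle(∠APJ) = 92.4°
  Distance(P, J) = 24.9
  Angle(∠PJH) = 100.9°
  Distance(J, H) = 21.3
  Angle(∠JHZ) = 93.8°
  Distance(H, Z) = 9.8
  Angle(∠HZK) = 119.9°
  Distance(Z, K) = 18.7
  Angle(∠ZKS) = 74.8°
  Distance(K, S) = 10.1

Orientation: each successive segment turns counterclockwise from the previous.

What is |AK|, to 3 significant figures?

15.6

∠JHZ = 93.8° gives HZ at 175° from the x-axis; with |HZ| = 9.8, Z = (20.2, 2.91). ∠HZK = 119.9° gives ZK at -125° from the x-axis; with |ZK| = 18.7, K = (9.49, -12.4). Then |AK| = |K − A| = 15.6.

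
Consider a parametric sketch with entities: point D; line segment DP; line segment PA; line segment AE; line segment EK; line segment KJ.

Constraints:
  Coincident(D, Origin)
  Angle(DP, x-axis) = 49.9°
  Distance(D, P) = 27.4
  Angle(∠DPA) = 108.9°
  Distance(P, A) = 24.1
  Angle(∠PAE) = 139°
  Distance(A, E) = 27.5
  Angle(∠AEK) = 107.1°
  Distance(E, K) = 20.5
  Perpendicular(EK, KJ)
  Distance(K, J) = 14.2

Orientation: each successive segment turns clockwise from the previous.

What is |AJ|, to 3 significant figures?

31.0

D is at the origin; DP runs at 49.9° with length 27.4, so P = (17.6, 21.0). ∠DPA = 108.9° gives PA at -21.2° from the x-axis; with |PA| = 24.1, A = (40.1, 12.2). ∠PAE = 139.0° gives AE at -62.2° from the x-axis; with |AE| = 27.5, E = (52.9, -12.1). ∠AEK = 107.1° gives EK at -135° from the x-axis; with |EK| = 20.5, K = (38.4, -26.6). The perpendicularity gives KJ at right angles to EK, so KJ runs at 135°; with |KJ| = 14.2, J = (28.4, -16.5). Then |AJ| = |J − A| = 31.0.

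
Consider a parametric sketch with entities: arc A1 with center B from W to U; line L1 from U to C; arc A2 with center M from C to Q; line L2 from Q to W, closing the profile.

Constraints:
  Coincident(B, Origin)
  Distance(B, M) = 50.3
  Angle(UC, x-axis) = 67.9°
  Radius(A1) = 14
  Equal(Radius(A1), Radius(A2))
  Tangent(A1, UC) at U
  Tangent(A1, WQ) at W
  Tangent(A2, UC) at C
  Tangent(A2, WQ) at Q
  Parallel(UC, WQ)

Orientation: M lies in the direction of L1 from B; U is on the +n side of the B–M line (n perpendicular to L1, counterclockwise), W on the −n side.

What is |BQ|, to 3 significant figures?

52.2

The slot axis is L1's direction at 67.9°, so u = (cos 67.9°, sin 67.9°) = (0.376, 0.927) and n = (−sin 67.9°, cos 67.9°) = (-0.927, 0.376). B is at the origin and M lies 50.3 along u from B, so M = 50.3·u = (18.9, 46.6). Tangency of A1 to both parallel lines with radius 14.0 puts U and W at B ± 14.0·n: U = (-13.0, 5.27), W = (13.0, -5.27). Equal radii place C and Q the same way about M: C = M + 14.0·n = (5.95, 51.9), Q = M − 14.0·n = (31.9, 41.3). Then |BQ| = |Q − B| = 52.2.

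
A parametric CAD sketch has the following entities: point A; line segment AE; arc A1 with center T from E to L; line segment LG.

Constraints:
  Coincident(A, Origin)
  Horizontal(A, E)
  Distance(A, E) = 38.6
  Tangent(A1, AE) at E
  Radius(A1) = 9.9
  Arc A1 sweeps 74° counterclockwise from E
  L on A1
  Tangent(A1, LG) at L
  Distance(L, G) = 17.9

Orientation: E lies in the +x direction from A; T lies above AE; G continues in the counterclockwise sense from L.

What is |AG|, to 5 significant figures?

58.383

A is at the origin; AE is horizontal with |AE| = 38.6 and E on the +x side, so E = (38.600, 0.0000). The tangent condition forces TE to be normal to AE, so T = E + (0, 9.9) = (38.600, 9.9000). On A1, E sits at bearing -90° from T; a 74° counterclockwise sweep puts L at bearing -16°, so L = T + 9.9·(cos -16°, sin -16°) = (48.116, 7.1712). Tangency of A1 to LG means the radius TL is perpendicular to LG, so LG runs along (−sin -16°, cos -16°); with |LG| = 17.9, G = (53.050, 24.378). Then |AG| = |G − A| = 58.383.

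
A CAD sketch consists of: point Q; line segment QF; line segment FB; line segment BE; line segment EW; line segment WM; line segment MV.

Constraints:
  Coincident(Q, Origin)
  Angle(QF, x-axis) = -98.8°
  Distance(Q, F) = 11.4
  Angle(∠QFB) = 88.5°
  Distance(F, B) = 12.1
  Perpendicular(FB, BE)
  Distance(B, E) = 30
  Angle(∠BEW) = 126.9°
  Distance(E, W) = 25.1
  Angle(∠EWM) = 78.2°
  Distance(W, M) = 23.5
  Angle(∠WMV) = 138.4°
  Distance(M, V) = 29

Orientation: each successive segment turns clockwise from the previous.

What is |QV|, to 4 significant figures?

18.37

Q is at the origin; QF runs at -98.8° with length 11.4, so F = (-1.744, -11.27). ∠QFB = 88.5° gives FB at 169.7° from the x-axis; with |FB| = 12.1, B = (-13.65, -9.102). The perpendicularity gives BE at right angles to FB, so BE runs at 79.70°; with |BE| = 30.0, E = (-8.285, 20.41). ∠BEW = 126.9° gives EW at 26.60° from the x-axis; with |EW| = 25.1, W = (14.16, 31.65). ∠EWM = 78.2° gives WM at -75.20° from the x-axis; with |WM| = 23.5, M = (20.16, 8.933). ∠WMV = 138.4° gives MV at -116.8° from the x-axis; with |MV| = 29.0, V = (7.086, -16.95). Then |QV| = |V − Q| = 18.37.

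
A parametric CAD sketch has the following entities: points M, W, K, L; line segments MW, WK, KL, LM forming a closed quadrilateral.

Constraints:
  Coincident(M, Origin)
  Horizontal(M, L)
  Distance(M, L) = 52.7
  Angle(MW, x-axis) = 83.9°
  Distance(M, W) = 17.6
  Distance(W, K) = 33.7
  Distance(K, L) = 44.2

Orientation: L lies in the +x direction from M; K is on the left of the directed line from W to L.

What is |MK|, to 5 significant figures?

47.356

Checks: |WK| = 33.70 ✓; |KL| = 44.20 ✓.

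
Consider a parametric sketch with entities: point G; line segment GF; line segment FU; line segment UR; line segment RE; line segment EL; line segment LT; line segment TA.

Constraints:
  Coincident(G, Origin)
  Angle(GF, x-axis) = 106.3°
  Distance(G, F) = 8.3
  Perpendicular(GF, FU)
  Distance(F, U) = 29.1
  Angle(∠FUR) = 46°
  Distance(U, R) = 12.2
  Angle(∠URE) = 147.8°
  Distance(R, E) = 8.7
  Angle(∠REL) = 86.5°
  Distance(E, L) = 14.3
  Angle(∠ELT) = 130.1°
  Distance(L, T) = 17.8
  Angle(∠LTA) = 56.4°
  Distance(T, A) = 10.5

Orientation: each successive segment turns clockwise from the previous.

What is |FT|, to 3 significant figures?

26.9

G is at the origin; GF runs at 106.3° with length 8.3, so F = (-2.33, 7.97). GF ⟂ FU, so FU runs at 16.3°; with |FU| = 29.1, U = (25.6, 16.1). ∠FUR = 46.0° gives UR at -118° from the x-axis; with |UR| = 12.2, R = (19.9, 5.33). ∠URE = 147.8° gives RE at -150° from the x-axis; with |RE| = 8.7, E = (12.4, 0.969). ∠REL = 86.5° gives EL at 117° from the x-axis; with |EL| = 14.3, L = (6.00, 13.8). ∠ELT = 130.1° gives LT at 66.7° from the x-axis; with |LT| = 17.8, T = (13.0, 30.1). Then |FT| = |T − F| = 26.9.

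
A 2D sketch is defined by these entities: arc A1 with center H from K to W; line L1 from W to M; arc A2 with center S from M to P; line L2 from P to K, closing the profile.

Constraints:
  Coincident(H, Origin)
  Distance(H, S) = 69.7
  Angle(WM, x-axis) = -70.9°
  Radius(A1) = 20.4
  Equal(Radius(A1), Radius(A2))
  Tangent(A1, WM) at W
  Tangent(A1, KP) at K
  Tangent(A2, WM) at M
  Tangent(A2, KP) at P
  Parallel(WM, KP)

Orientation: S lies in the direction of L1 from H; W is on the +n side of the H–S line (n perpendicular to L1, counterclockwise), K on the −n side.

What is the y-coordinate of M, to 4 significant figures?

-59.19

The slot axis is L1's direction at -70.9°, so u = (cos -70.9°, sin -70.9°) = (0.3272, -0.9449) and n = (−sin -70.9°, cos -70.9°) = (0.9449, 0.3272). H is at the origin and S lies 69.7 along u from H, so S = 69.7·u = (22.81, -65.86). Tangency of A1 to both parallel lines with radius 20.4 puts W and K at H ± 20.4·n: W = (19.28, 6.675), K = (-19.28, -6.675). Equal radii place M and P the same way about S: M = S + 20.4·n = (42.08, -59.19), P = S − 20.4·n = (3.530, -72.54). So M.y = -59.19.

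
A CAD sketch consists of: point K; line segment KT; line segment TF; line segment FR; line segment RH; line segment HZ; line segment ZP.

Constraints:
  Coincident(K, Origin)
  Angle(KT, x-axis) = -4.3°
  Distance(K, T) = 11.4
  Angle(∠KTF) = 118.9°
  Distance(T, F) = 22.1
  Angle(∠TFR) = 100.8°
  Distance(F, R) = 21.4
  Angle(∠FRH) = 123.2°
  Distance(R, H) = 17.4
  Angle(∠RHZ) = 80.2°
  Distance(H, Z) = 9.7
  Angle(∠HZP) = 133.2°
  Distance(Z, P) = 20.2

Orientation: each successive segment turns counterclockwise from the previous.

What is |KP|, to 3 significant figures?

18.6

K is at the origin; KT runs at -4.3° with length 11.4, so T = (11.4, -0.855). ∠KTF = 118.9° gives TF at 56.8° from the x-axis; with |TF| = 22.1, F = (23.5, 17.6). ∠TFR = 100.8° gives FR at 136° from the x-axis; with |FR| = 21.4, R = (8.08, 32.5). ∠FRH = 123.2° gives RH at -167° from the x-axis; with |RH| = 17.4, H = (-8.89, 28.6). ∠RHZ = 80.2° gives HZ at -67.4° from the x-axis; with |HZ| = 9.7, Z = (-5.16, 19.7). ∠HZP = 133.2° gives ZP at -20.6° from the x-axis; with |ZP| = 20.2, P = (13.7, 12.6). Then |KP| = |P − K| = 18.6.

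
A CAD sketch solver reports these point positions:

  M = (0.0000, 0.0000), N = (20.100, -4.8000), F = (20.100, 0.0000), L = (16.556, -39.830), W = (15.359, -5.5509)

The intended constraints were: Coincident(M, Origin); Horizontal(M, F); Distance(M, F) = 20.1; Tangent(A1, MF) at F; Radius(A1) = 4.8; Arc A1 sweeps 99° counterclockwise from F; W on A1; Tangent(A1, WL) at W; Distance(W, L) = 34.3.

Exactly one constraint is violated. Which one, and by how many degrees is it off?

Tangent(A1, WL) at W — off by 7.00°.

M = (0.00, 0.00) ✓; M.y = 0.00, F.y = 0.00 ✓; |MF| = 20.10 ✓; ∠(NF, FM) = 90.00° ✓; |NF| = 4.800 ✓; bearing(N→W) − bearing(N→F) = 99.00° ✓; |NW| = 4.800 ✓; ∠(NW, WL) = 97.00° ✗; |WL| = 34.30 ✓.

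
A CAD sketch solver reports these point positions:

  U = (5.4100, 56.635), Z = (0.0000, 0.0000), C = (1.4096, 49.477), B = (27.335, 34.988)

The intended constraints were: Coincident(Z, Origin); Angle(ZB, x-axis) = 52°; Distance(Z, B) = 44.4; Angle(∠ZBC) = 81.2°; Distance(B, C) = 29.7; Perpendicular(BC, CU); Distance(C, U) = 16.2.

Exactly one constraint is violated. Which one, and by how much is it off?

Distance(C, U) = 16.2 — off by 8.00.

Z = (0.00, 0.00) ✓; ZB at 52.00° ✓; |ZB| = 44.40 ✓; ∠ZBC = 81.20° ✓; |BC| = 29.70 ✓; ∠(BC, CU) = 90.00° ✓; |CU| = 8.200 ✗.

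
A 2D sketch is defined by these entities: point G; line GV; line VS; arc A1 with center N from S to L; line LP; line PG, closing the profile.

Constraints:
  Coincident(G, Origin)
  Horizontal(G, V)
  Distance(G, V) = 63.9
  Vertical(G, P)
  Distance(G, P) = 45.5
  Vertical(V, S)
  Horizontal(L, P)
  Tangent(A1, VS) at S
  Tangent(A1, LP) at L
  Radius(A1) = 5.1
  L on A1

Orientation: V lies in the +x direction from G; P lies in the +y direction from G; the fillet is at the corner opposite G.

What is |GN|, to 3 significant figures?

71.3

G and P share the same x with |GP| = 45.5 and P on the +y side, so P = (0.00, 45.5). The virtual corner opposite G is at (63.9, 45.5). Since A1 is tangent to VS there, NS ⟂ VS and the tangent condition forces NL to be normal to LP, with radius 5.1, so the center N sits 5.1 in from both sides at N = (58.8, 40.4). Then |GN| = |N − G| = 71.3.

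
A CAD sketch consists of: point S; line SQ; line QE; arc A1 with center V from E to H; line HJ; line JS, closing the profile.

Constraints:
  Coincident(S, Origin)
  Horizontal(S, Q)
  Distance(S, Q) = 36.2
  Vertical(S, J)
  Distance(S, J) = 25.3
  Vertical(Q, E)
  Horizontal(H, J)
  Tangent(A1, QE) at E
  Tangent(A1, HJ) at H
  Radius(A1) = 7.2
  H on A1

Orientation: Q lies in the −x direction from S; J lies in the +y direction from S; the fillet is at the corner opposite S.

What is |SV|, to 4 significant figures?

34.18

SJ is vertical with |SJ| = 25.3 and J on the +y side, so J = (0.000, 25.30). The virtual corner opposite S is at (-36.20, 25.30). Tangency of A1 to QE means the radius VE is perpendicular to QE and tangency of A1 to HJ means the radius VH is perpendicular to HJ, with radius 7.2, so the center V sits 7.2 in from both sides at V = (-29.00, 18.10). Then |SV| = |V − S| = 34.18.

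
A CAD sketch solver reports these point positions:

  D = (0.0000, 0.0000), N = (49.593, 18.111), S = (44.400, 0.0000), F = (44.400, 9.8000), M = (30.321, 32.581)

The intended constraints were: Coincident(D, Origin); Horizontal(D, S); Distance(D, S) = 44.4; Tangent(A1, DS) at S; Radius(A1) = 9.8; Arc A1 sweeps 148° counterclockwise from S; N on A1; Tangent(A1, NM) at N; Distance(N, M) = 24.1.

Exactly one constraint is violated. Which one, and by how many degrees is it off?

Tangent(A1, NM) at N — off by 4.90°.

D = (0.00, 0.00) ✓; D.y = 0.00, S.y = 0.00 ✓; |DS| = 44.40 ✓; ∠(FS, SD) = 90.00° ✓; |FS| = 9.800 ✓; bearing(F→N) − bearing(F→S) = 148.0° ✓; |FN| = 9.800 ✓; ∠(FN, NM) = 94.90° ✗; |NM| = 24.10 ✓.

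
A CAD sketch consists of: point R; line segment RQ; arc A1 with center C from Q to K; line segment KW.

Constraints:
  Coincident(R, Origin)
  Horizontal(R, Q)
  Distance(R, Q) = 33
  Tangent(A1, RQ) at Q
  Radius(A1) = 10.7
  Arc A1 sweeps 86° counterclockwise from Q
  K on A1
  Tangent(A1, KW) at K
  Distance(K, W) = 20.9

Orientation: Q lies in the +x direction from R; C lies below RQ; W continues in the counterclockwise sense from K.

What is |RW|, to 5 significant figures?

37.206

R is at the origin; R and Q share the same y with |RQ| = 33.0 and Q on the +x side, so Q = (33.000, 0.0000). The tangent condition forces CQ to be normal to RQ, so C = Q + (0, -10.7) = (33.000, -10.700). On A1, Q sits at bearing 90° from C; an 86° counterclockwise sweep puts K at bearing 176°, so K = C + 10.7·(cos 176°, sin 176°) = (22.326, -9.9536). Tangency of A1 to KW means the radius CK is perpendicular to KW, so KW runs along (−sin 176°, cos 176°); with |KW| = 20.9, W = (20.868, -30.803). Then |RW| = |W − R| = 37.206.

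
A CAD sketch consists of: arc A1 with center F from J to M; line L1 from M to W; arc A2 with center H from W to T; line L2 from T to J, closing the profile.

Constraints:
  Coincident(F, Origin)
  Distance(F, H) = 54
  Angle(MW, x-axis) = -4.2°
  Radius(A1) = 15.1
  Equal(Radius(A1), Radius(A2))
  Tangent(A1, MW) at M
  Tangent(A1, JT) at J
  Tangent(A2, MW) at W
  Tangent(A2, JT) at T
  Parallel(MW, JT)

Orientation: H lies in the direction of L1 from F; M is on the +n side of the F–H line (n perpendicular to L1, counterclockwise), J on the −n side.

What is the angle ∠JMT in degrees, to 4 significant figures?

60.78°

The slot axis is L1's direction at -4.2°, so u = (cos -4.2°, sin -4.2°) = (0.9973, -0.07324) and n = (−sin -4.2°, cos -4.2°) = (0.07324, 0.9973). F is at the origin and H lies 54.0 along u from F, so H = 54.0·u = (53.85, -3.955). Tangency of A1 to both parallel lines with radius 15.1 puts M and J at F ± 15.1·n: M = (1.106, 15.06), J = (-1.106, -15.06). Equal radii place W and T the same way about H: W = H + 15.1·n = (54.96, 11.10), T = H − 15.1·n = (52.75, -19.01). Then cos ∠JMT = MJ·MT / (|MJ||MT|), giving 60.78°.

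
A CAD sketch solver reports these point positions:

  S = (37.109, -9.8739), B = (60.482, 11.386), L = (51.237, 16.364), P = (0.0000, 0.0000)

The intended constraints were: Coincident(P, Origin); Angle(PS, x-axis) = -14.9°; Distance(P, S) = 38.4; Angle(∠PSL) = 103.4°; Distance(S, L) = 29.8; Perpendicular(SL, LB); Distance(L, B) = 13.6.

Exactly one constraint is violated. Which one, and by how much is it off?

Distance(L, B) = 13.6 — off by 3.10.

P = (0.00, 0.00) ✓; PS at -14.90° ✓; |PS| = 38.40 ✓; ∠PSL = 103.4° ✓; |SL| = 29.80 ✓; ∠(SL, LB) = 90.00° ✓; |LB| = 10.50 ✗.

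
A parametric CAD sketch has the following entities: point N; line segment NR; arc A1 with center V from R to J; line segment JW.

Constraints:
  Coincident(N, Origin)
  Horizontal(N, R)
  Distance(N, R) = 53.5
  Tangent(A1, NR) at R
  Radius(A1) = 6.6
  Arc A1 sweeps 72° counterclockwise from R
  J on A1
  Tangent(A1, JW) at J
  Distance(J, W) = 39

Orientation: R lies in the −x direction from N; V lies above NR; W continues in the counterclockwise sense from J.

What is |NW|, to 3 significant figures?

54.5

N is at the origin; N and R share the same y with |NR| = 53.5 and R on the −x side, so R = (-53.5, 0.00). The tangent condition forces VR to be normal to NR, so V = R + (0, 6.6) = (-53.5, 6.60). On A1, R sits at bearing -90° from V; a 72° counterclockwise sweep puts J at bearing -18°, so J = V + 6.6·(cos -18°, sin -18°) = (-47.2, 4.56). Tangency of A1 to JW means the radius VJ is perpendicular to JW, so JW runs along (−sin -18°, cos -18°); with |JW| = 39.0, W = (-35.2, 41.7). Then |NW| = |W − N| = 54.5.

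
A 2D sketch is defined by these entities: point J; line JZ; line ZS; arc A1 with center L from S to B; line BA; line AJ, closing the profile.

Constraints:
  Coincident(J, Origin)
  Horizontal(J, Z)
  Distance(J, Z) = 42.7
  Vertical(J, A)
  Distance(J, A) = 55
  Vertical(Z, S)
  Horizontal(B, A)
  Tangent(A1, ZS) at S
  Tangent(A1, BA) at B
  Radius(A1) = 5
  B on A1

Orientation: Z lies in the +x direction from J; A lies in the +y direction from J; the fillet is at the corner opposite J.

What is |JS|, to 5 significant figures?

65.752

J is at the origin; J and Z share the same y with |JZ| = 42.7 and Z on the +x side, so Z = (42.700, 0.0000). J and A share the same x with |JA| = 55.0 and A on the +y side, so A = (0.0000, 55.000). The virtual corner opposite J is at (42.700, 55.000). Tangency of A1 to ZS means the radius LS is perpendicular to ZS and since A1 is tangent to BA there, LB ⟂ BA, with radius 5.0, so the center L sits 5.0 in from both sides at L = (37.700, 50.000). That places the tangent points at S = (42.700, 50.000) on ZS and B = (37.700, 55.000) on BA. Then |JS| = |S − J| = 65.752.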